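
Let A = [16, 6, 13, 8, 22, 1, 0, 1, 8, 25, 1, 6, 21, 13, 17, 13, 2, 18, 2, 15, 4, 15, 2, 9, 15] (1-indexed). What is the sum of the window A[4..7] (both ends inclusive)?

31

Elements at indices 4..7: 8, 22, 1, 0
sum(8, 22, 1, 0) = 31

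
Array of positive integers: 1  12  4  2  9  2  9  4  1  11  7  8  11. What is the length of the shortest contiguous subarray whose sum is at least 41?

Extend right; whenever the sum reaches 41, record the length and shrink from the left:
add 1: running sum 1 < 41
add 12: running sum 13 < 41
add 4: running sum 17 < 41
add 2: running sum 19 < 41
add 9: running sum 28 < 41
add 2: running sum 30 < 41
add 9: running sum 39 < 41
add 4: shortest ending here [12, 4, 2, 9, 2, 9, 4] sum 42, len 7
add 1: shortest ending here [12, 4, 2, 9, 2, 9, 4, 1] sum 43, len 8
add 11: shortest ending here [4, 2, 9, 2, 9, 4, 1, 11] sum 42, len 8
add 7: shortest ending here [9, 2, 9, 4, 1, 11, 7] sum 43, len 7
add 8: shortest ending here [2, 9, 4, 1, 11, 7, 8] sum 42, len 7
add 11: shortest ending here [4, 1, 11, 7, 8, 11] sum 42, len 6
Shortest qualifying length: 6.

6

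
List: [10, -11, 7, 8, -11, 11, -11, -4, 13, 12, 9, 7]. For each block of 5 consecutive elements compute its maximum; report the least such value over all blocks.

(10, -11, 7, 8, -11) → max 10
(-11, 7, 8, -11, 11) → max 11
(7, 8, -11, 11, -11) → max 11
(8, -11, 11, -11, -4) → max 11
(-11, 11, -11, -4, 13) → max 13
(11, -11, -4, 13, 12) → max 13
(-11, -4, 13, 12, 9) → max 13
(-4, 13, 12, 9, 7) → max 13
Least of these is 10.

10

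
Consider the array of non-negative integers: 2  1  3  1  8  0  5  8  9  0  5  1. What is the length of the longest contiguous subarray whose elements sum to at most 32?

8

→ 2: sum 2, len 1
→ 1: sum 3, len 2
→ 3: sum 6, len 3
→ 1: sum 7, len 4
→ 8: sum 15, len 5
→ 0: sum 15, len 6
→ 5: sum 20, len 7
→ 8: sum 28, len 8
→ 9 (dropped 2, 1, 3): sum 31, len 6
→ 0: sum 31, len 7
→ 5 (dropped 1, 8): sum 27, len 6
→ 1: sum 28, len 7
Longest length seen: 8.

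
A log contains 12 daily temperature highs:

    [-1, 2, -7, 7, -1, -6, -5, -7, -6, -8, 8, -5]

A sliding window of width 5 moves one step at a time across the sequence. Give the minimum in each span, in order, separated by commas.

-1 2 -7 7 -1 → min -7
2 -7 7 -1 -6 → min -7
-7 7 -1 -6 -5 → min -7
7 -1 -6 -5 -7 → min -7
-1 -6 -5 -7 -6 → min -7
-6 -5 -7 -6 -8 → min -8
-5 -7 -6 -8 8 → min -8
-7 -6 -8 8 -5 → min -8

-7, -7, -7, -7, -7, -8, -8, -8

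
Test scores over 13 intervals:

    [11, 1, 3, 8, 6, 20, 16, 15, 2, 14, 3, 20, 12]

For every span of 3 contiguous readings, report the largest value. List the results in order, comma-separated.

11 1 3 → max 11
1 3 8 → max 8
3 8 6 → max 8
8 6 20 → max 20
6 20 16 → max 20
20 16 15 → max 20
16 15 2 → max 16
15 2 14 → max 15
2 14 3 → max 14
14 3 20 → max 20
3 20 12 → max 20

11, 8, 8, 20, 20, 20, 16, 15, 14, 20, 20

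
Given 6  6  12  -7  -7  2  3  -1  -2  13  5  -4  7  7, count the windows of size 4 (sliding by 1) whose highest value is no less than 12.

7

(6, 6, 12, -7) → max 12  ≥ 12 ✓
(6, 12, -7, -7) → max 12  ≥ 12 ✓
(12, -7, -7, 2) → max 12  ≥ 12 ✓
(-7, -7, 2, 3) → max 3
(-7, 2, 3, -1) → max 3
(2, 3, -1, -2) → max 3
(3, -1, -2, 13) → max 13  ≥ 12 ✓
(-1, -2, 13, 5) → max 13  ≥ 12 ✓
(-2, 13, 5, -4) → max 13  ≥ 12 ✓
(13, 5, -4, 7) → max 13  ≥ 12 ✓
(5, -4, 7, 7) → max 7
7 windows satisfy the condition.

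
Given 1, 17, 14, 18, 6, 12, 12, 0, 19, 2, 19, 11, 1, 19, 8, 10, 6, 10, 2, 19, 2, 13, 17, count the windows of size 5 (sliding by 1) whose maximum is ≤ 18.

5

[1, 17, 14, 18, 6] → max 18  ≤ 18 ✓
[17, 14, 18, 6, 12] → max 18  ≤ 18 ✓
[14, 18, 6, 12, 12] → max 18  ≤ 18 ✓
[18, 6, 12, 12, 0] → max 18  ≤ 18 ✓
[6, 12, 12, 0, 19] → max 19
[12, 12, 0, 19, 2] → max 19
[12, 0, 19, 2, 19] → max 19
[0, 19, 2, 19, 11] → max 19
[19, 2, 19, 11, 1] → max 19
[2, 19, 11, 1, 19] → max 19
[19, 11, 1, 19, 8] → max 19
[11, 1, 19, 8, 10] → max 19
[1, 19, 8, 10, 6] → max 19
[19, 8, 10, 6, 10] → max 19
[8, 10, 6, 10, 2] → max 10  ≤ 18 ✓
[10, 6, 10, 2, 19] → max 19
[6, 10, 2, 19, 2] → max 19
[10, 2, 19, 2, 13] → max 19
[2, 19, 2, 13, 17] → max 19
5 windows satisfy the condition.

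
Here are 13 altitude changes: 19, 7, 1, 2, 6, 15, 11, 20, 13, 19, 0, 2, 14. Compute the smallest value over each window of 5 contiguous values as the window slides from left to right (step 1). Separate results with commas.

1, 1, 1, 2, 6, 11, 0, 0, 0

[19, 7, 1, 2, 6] → min 1
[7, 1, 2, 6, 15] → min 1
[1, 2, 6, 15, 11] → min 1
[2, 6, 15, 11, 20] → min 2
[6, 15, 11, 20, 13] → min 6
[15, 11, 20, 13, 19] → min 11
[11, 20, 13, 19, 0] → min 0
[20, 13, 19, 0, 2] → min 0
[13, 19, 0, 2, 14] → min 0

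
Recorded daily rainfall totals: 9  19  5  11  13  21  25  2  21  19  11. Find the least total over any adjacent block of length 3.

(9, 19, 5) → sum 33
(19, 5, 11) → sum 35
(5, 11, 13) → sum 29
(11, 13, 21) → sum 45
(13, 21, 25) → sum 59
(21, 25, 2) → sum 48
(25, 2, 21) → sum 48
(2, 21, 19) → sum 42
(21, 19, 11) → sum 51
Least of these is 29.

29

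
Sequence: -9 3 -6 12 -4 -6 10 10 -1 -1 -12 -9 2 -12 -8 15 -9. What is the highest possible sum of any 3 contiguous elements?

(-9, 3, -6) → sum -12
(3, -6, 12) → sum 9
(-6, 12, -4) → sum 2
(12, -4, -6) → sum 2
(-4, -6, 10) → sum 0
(-6, 10, 10) → sum 14
(10, 10, -1) → sum 19
(10, -1, -1) → sum 8
(-1, -1, -12) → sum -14
(-1, -12, -9) → sum -22
(-12, -9, 2) → sum -19
(-9, 2, -12) → sum -19
(2, -12, -8) → sum -18
(-12, -8, 15) → sum -5
(-8, 15, -9) → sum -2
Highest of these is 19.

19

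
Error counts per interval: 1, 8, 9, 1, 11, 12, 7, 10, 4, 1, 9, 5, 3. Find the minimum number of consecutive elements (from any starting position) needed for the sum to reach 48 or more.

Extend right; whenever the sum reaches 48, record the length and shrink from the left:
add 1: running sum 1 < 48
add 8: running sum 9 < 48
add 9: running sum 18 < 48
add 1: running sum 19 < 48
add 11: running sum 30 < 48
add 12: running sum 42 < 48
end 6: [8, 9, 1, 11, 12, 7] sum 48, len 6
end 7: [9, 1, 11, 12, 7, 10] sum 50, len 6
end 8: [9, 1, 11, 12, 7, 10, 4] sum 54, len 7
end 9: [9, 1, 11, 12, 7, 10, 4, 1] sum 55, len 8
end 10: [11, 12, 7, 10, 4, 1, 9] sum 54, len 7
end 11: [12, 7, 10, 4, 1, 9, 5] sum 48, len 7
end 12: [12, 7, 10, 4, 1, 9, 5, 3] sum 51, len 8
Shortest qualifying length: 6.

6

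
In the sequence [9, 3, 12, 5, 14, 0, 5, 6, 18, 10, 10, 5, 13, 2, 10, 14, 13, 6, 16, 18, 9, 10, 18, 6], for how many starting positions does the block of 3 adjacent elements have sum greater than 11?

21

[9, 3, 12] → sum 24  > 11 ✓
[3, 12, 5] → sum 20  > 11 ✓
[12, 5, 14] → sum 31  > 11 ✓
[5, 14, 0] → sum 19  > 11 ✓
[14, 0, 5] → sum 19  > 11 ✓
[0, 5, 6] → sum 11
[5, 6, 18] → sum 29  > 11 ✓
[6, 18, 10] → sum 34  > 11 ✓
[18, 10, 10] → sum 38  > 11 ✓
[10, 10, 5] → sum 25  > 11 ✓
[10, 5, 13] → sum 28  > 11 ✓
[5, 13, 2] → sum 20  > 11 ✓
[13, 2, 10] → sum 25  > 11 ✓
[2, 10, 14] → sum 26  > 11 ✓
[10, 14, 13] → sum 37  > 11 ✓
[14, 13, 6] → sum 33  > 11 ✓
[13, 6, 16] → sum 35  > 11 ✓
[6, 16, 18] → sum 40  > 11 ✓
[16, 18, 9] → sum 43  > 11 ✓
[18, 9, 10] → sum 37  > 11 ✓
[9, 10, 18] → sum 37  > 11 ✓
[10, 18, 6] → sum 34  > 11 ✓
21 windows satisfy the condition.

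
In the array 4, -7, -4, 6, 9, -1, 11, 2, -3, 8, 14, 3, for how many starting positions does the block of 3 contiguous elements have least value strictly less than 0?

4 -7 -4 → min -7  < 0 ✓
-7 -4 6 → min -7  < 0 ✓
-4 6 9 → min -4  < 0 ✓
6 9 -1 → min -1  < 0 ✓
9 -1 11 → min -1  < 0 ✓
-1 11 2 → min -1  < 0 ✓
11 2 -3 → min -3  < 0 ✓
2 -3 8 → min -3  < 0 ✓
-3 8 14 → min -3  < 0 ✓
8 14 3 → min 3
9 windows satisfy the condition.

9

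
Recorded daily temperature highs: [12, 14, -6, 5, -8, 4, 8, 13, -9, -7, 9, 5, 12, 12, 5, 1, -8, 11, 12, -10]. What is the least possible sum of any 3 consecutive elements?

-9

(12, 14, -6) → sum 20
(14, -6, 5) → sum 13
(-6, 5, -8) → sum -9
(5, -8, 4) → sum 1
(-8, 4, 8) → sum 4
(4, 8, 13) → sum 25
(8, 13, -9) → sum 12
(13, -9, -7) → sum -3
(-9, -7, 9) → sum -7
(-7, 9, 5) → sum 7
(9, 5, 12) → sum 26
(5, 12, 12) → sum 29
(12, 12, 5) → sum 29
(12, 5, 1) → sum 18
(5, 1, -8) → sum -2
(1, -8, 11) → sum 4
(-8, 11, 12) → sum 15
(11, 12, -10) → sum 13
Least of these is -9.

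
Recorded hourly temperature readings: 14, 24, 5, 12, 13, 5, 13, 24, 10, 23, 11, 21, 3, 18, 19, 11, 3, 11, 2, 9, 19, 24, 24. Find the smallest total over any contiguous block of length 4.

25

(14, 24, 5, 12) → sum 55
(24, 5, 12, 13) → sum 54
(5, 12, 13, 5) → sum 35
(12, 13, 5, 13) → sum 43
(13, 5, 13, 24) → sum 55
(5, 13, 24, 10) → sum 52
(13, 24, 10, 23) → sum 70
(24, 10, 23, 11) → sum 68
(10, 23, 11, 21) → sum 65
(23, 11, 21, 3) → sum 58
(11, 21, 3, 18) → sum 53
(21, 3, 18, 19) → sum 61
(3, 18, 19, 11) → sum 51
(18, 19, 11, 3) → sum 51
(19, 11, 3, 11) → sum 44
(11, 3, 11, 2) → sum 27
(3, 11, 2, 9) → sum 25
(11, 2, 9, 19) → sum 41
(2, 9, 19, 24) → sum 54
(9, 19, 24, 24) → sum 76
Smallest of these is 25.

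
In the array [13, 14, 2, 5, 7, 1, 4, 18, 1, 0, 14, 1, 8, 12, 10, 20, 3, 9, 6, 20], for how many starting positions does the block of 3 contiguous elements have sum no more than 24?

[13, 14, 2] → sum 29
[14, 2, 5] → sum 21  ≤ 24 ✓
[2, 5, 7] → sum 14  ≤ 24 ✓
[5, 7, 1] → sum 13  ≤ 24 ✓
[7, 1, 4] → sum 12  ≤ 24 ✓
[1, 4, 18] → sum 23  ≤ 24 ✓
[4, 18, 1] → sum 23  ≤ 24 ✓
[18, 1, 0] → sum 19  ≤ 24 ✓
[1, 0, 14] → sum 15  ≤ 24 ✓
[0, 14, 1] → sum 15  ≤ 24 ✓
[14, 1, 8] → sum 23  ≤ 24 ✓
[1, 8, 12] → sum 21  ≤ 24 ✓
[8, 12, 10] → sum 30
[12, 10, 20] → sum 42
[10, 20, 3] → sum 33
[20, 3, 9] → sum 32
[3, 9, 6] → sum 18  ≤ 24 ✓
[9, 6, 20] → sum 35
12 windows satisfy the condition.

12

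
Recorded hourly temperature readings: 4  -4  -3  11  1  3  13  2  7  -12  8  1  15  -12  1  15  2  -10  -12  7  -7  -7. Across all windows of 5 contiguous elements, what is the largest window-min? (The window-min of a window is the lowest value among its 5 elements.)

1

4 -4 -3 11 1 → min -4
-4 -3 11 1 3 → min -4
-3 11 1 3 13 → min -3
11 1 3 13 2 → min 1
1 3 13 2 7 → min 1
3 13 2 7 -12 → min -12
13 2 7 -12 8 → min -12
2 7 -12 8 1 → min -12
7 -12 8 1 15 → min -12
-12 8 1 15 -12 → min -12
8 1 15 -12 1 → min -12
1 15 -12 1 15 → min -12
15 -12 1 15 2 → min -12
-12 1 15 2 -10 → min -12
1 15 2 -10 -12 → min -12
15 2 -10 -12 7 → min -12
2 -10 -12 7 -7 → min -12
-10 -12 7 -7 -7 → min -12
Largest of these is 1.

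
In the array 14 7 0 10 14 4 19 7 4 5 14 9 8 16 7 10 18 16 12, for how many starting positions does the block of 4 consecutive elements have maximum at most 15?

6

(14, 7, 0, 10) → max 14  ≤ 15 ✓
(7, 0, 10, 14) → max 14  ≤ 15 ✓
(0, 10, 14, 4) → max 14  ≤ 15 ✓
(10, 14, 4, 19) → max 19
(14, 4, 19, 7) → max 19
(4, 19, 7, 4) → max 19
(19, 7, 4, 5) → max 19
(7, 4, 5, 14) → max 14  ≤ 15 ✓
(4, 5, 14, 9) → max 14  ≤ 15 ✓
(5, 14, 9, 8) → max 14  ≤ 15 ✓
(14, 9, 8, 16) → max 16
(9, 8, 16, 7) → max 16
(8, 16, 7, 10) → max 16
(16, 7, 10, 18) → max 18
(7, 10, 18, 16) → max 18
(10, 18, 16, 12) → max 18
6 windows satisfy the condition.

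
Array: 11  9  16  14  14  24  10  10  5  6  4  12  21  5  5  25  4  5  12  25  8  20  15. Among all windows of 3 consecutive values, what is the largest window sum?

53

Window sums for each of the 21 positions:
[11, 9, 16] → sum 36
[9, 16, 14] → sum 39
[16, 14, 14] → sum 44
[14, 14, 24] → sum 52
[14, 24, 10] → sum 48
[24, 10, 10] → sum 44
[10, 10, 5] → sum 25
[10, 5, 6] → sum 21
[5, 6, 4] → sum 15
[6, 4, 12] → sum 22
[4, 12, 21] → sum 37
[12, 21, 5] → sum 38
[21, 5, 5] → sum 31
[5, 5, 25] → sum 35
[5, 25, 4] → sum 34
[25, 4, 5] → sum 34
[4, 5, 12] → sum 21
[5, 12, 25] → sum 42
[12, 25, 8] → sum 45
[25, 8, 20] → sum 53
[8, 20, 15] → sum 43
Largest of these is 53.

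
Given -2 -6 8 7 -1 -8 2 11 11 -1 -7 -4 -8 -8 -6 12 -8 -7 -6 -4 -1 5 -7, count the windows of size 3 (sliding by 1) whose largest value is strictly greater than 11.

3

[-2, -6, 8] → max 8
[-6, 8, 7] → max 8
[8, 7, -1] → max 8
[7, -1, -8] → max 7
[-1, -8, 2] → max 2
[-8, 2, 11] → max 11
[2, 11, 11] → max 11
[11, 11, -1] → max 11
[11, -1, -7] → max 11
[-1, -7, -4] → max -1
[-7, -4, -8] → max -4
[-4, -8, -8] → max -4
[-8, -8, -6] → max -6
[-8, -6, 12] → max 12  > 11 ✓
[-6, 12, -8] → max 12  > 11 ✓
[12, -8, -7] → max 12  > 11 ✓
[-8, -7, -6] → max -6
[-7, -6, -4] → max -4
[-6, -4, -1] → max -1
[-4, -1, 5] → max 5
[-1, 5, -7] → max 5
3 windows satisfy the condition.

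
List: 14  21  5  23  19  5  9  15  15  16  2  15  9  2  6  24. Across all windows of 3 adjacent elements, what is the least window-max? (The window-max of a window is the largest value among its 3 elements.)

Each size-3 window and its max:
[14, 21, 5] → max 21
[21, 5, 23] → max 23
[5, 23, 19] → max 23
[23, 19, 5] → max 23
[19, 5, 9] → max 19
[5, 9, 15] → max 15
[9, 15, 15] → max 15
[15, 15, 16] → max 16
[15, 16, 2] → max 16
[16, 2, 15] → max 16
[2, 15, 9] → max 15
[15, 9, 2] → max 15
[9, 2, 6] → max 9
[2, 6, 24] → max 24
Least of these is 9.

9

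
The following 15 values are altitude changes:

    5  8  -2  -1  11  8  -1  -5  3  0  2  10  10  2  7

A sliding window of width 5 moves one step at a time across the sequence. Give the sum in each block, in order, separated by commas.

21, 24, 15, 12, 16, 5, -1, 10, 25, 24, 31

(5, 8, -2, -1, 11) → sum 21
(8, -2, -1, 11, 8) → sum 24
(-2, -1, 11, 8, -1) → sum 15
(-1, 11, 8, -1, -5) → sum 12
(11, 8, -1, -5, 3) → sum 16
(8, -1, -5, 3, 0) → sum 5
(-1, -5, 3, 0, 2) → sum -1
(-5, 3, 0, 2, 10) → sum 10
(3, 0, 2, 10, 10) → sum 25
(0, 2, 10, 10, 2) → sum 24
(2, 10, 10, 2, 7) → sum 31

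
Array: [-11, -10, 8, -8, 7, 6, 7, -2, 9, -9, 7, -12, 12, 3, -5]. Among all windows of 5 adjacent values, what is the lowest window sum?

-14

[-11, -10, 8, -8, 7] → sum -14
[-10, 8, -8, 7, 6] → sum 3
[8, -8, 7, 6, 7] → sum 20
[-8, 7, 6, 7, -2] → sum 10
[7, 6, 7, -2, 9] → sum 27
[6, 7, -2, 9, -9] → sum 11
[7, -2, 9, -9, 7] → sum 12
[-2, 9, -9, 7, -12] → sum -7
[9, -9, 7, -12, 12] → sum 7
[-9, 7, -12, 12, 3] → sum 1
[7, -12, 12, 3, -5] → sum 5
Lowest of these is -14.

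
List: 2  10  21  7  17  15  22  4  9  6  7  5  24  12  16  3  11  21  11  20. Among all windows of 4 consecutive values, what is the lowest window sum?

26

Window sums for each of the 17 positions:
[2, 10, 21, 7] → sum 40
[10, 21, 7, 17] → sum 55
[21, 7, 17, 15] → sum 60
[7, 17, 15, 22] → sum 61
[17, 15, 22, 4] → sum 58
[15, 22, 4, 9] → sum 50
[22, 4, 9, 6] → sum 41
[4, 9, 6, 7] → sum 26
[9, 6, 7, 5] → sum 27
[6, 7, 5, 24] → sum 42
[7, 5, 24, 12] → sum 48
[5, 24, 12, 16] → sum 57
[24, 12, 16, 3] → sum 55
[12, 16, 3, 11] → sum 42
[16, 3, 11, 21] → sum 51
[3, 11, 21, 11] → sum 46
[11, 21, 11, 20] → sum 63
Lowest of these is 26.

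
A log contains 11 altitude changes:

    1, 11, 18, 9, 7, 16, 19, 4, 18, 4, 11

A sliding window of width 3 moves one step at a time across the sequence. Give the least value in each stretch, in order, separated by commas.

1, 9, 7, 7, 7, 4, 4, 4, 4

1 11 18 → min 1
11 18 9 → min 9
18 9 7 → min 7
9 7 16 → min 7
7 16 19 → min 7
16 19 4 → min 4
19 4 18 → min 4
4 18 4 → min 4
18 4 11 → min 4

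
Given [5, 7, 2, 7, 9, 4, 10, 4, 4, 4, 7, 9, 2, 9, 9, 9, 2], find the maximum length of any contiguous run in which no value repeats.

[5] len 1
[5, 7] len 2
[5, 7, 2] len 3
[2, 7] len 2
[2, 7, 9] len 3
[2, 7, 9, 4] len 4
[2, 7, 9, 4, 10] len 5
[10, 4] len 2
[4] len 1
[4] len 1
[4, 7] len 2
[4, 7, 9] len 3
[4, 7, 9, 2] len 4
[2, 9] len 2
[9] len 1
[9] len 1
[9, 2] len 2
Longest all-distinct length: 5.

5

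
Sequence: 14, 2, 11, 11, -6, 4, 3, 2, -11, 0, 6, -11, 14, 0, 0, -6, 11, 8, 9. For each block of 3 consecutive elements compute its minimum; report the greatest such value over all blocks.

8

Window mins for each of the 17 positions:
14 2 11 → min 2
2 11 11 → min 2
11 11 -6 → min -6
11 -6 4 → min -6
-6 4 3 → min -6
4 3 2 → min 2
3 2 -11 → min -11
2 -11 0 → min -11
-11 0 6 → min -11
0 6 -11 → min -11
6 -11 14 → min -11
-11 14 0 → min -11
14 0 0 → min 0
0 0 -6 → min -6
0 -6 11 → min -6
-6 11 8 → min -6
11 8 9 → min 8
Greatest of these is 8.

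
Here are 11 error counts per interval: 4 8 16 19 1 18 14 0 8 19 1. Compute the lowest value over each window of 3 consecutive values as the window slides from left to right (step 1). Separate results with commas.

4, 8, 1, 1, 1, 0, 0, 0, 1

Sliding a size-3 window across the 11 values:
(4, 8, 16) → min 4
(8, 16, 19) → min 8
(16, 19, 1) → min 1
(19, 1, 18) → min 1
(1, 18, 14) → min 1
(18, 14, 0) → min 0
(14, 0, 8) → min 0
(0, 8, 19) → min 0
(8, 19, 1) → min 1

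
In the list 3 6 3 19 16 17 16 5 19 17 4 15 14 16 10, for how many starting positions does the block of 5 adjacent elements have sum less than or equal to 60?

3

3 6 3 19 16 → sum 47  ≤ 60 ✓
6 3 19 16 17 → sum 61
3 19 16 17 16 → sum 71
19 16 17 16 5 → sum 73
16 17 16 5 19 → sum 73
17 16 5 19 17 → sum 74
16 5 19 17 4 → sum 61
5 19 17 4 15 → sum 60  ≤ 60 ✓
19 17 4 15 14 → sum 69
17 4 15 14 16 → sum 66
4 15 14 16 10 → sum 59  ≤ 60 ✓
3 windows satisfy the condition.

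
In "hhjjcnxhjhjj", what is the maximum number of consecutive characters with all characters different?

5

add h: [h] len 1
add h (repeat h, move left end past it): [h] len 1
add j: [h, j] len 2
add j (repeat j, move left end past it): [j] len 1
add c: [j, c] len 2
add n: [j, c, n] len 3
add x: [j, c, n, x] len 4
add h: [j, c, n, x, h] len 5
add j (repeat j, move left end past it): [c, n, x, h, j] len 5
add h (repeat h, move left end past it): [j, h] len 2
add j (repeat j, move left end past it): [h, j] len 2
add j (repeat j, move left end past it): [j] len 1
Longest all-distinct length: 5.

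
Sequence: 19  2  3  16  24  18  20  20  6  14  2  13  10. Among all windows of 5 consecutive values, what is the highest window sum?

98

Each size-5 window and its sum:
19 2 3 16 24 → sum 64
2 3 16 24 18 → sum 63
3 16 24 18 20 → sum 81
16 24 18 20 20 → sum 98
24 18 20 20 6 → sum 88
18 20 20 6 14 → sum 78
20 20 6 14 2 → sum 62
20 6 14 2 13 → sum 55
6 14 2 13 10 → sum 45
Highest of these is 98.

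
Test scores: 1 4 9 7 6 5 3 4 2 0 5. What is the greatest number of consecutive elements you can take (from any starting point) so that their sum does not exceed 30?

[1] sum 1 len 1
[1, 4] sum 5 len 2
[1, 4, 9] sum 14 len 3
[1, 4, 9, 7] sum 21 len 4
[1, 4, 9, 7, 6] sum 27 len 5
[9, 7, 6, 5] sum 27 len 4
[9, 7, 6, 5, 3] sum 30 len 5
[7, 6, 5, 3, 4] sum 25 len 5
[7, 6, 5, 3, 4, 2] sum 27 len 6
[7, 6, 5, 3, 4, 2, 0] sum 27 len 7
[6, 5, 3, 4, 2, 0, 5] sum 25 len 7
Longest length seen: 7.

7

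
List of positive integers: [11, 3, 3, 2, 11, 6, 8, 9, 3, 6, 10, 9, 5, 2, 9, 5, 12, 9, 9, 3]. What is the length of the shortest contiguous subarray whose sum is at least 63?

9

add 11: running sum 11 < 63
add 3: running sum 14 < 63
add 3: running sum 17 < 63
add 2: running sum 19 < 63
add 11: running sum 30 < 63
add 6: running sum 36 < 63
add 8: running sum 44 < 63
add 9: running sum 53 < 63
add 3: running sum 56 < 63
add 6: running sum 62 < 63
end 10: [11, 3, 3, 2, 11, 6, 8, 9, 3, 6, 10] sum 72, len 11
end 11: [2, 11, 6, 8, 9, 3, 6, 10, 9] sum 64, len 9
end 12: [11, 6, 8, 9, 3, 6, 10, 9, 5] sum 67, len 9
end 13: [11, 6, 8, 9, 3, 6, 10, 9, 5, 2] sum 69, len 10
end 14: [6, 8, 9, 3, 6, 10, 9, 5, 2, 9] sum 67, len 10
end 15: [8, 9, 3, 6, 10, 9, 5, 2, 9, 5] sum 66, len 10
end 16: [9, 3, 6, 10, 9, 5, 2, 9, 5, 12] sum 70, len 10
end 17: [6, 10, 9, 5, 2, 9, 5, 12, 9] sum 67, len 9
end 18: [10, 9, 5, 2, 9, 5, 12, 9, 9] sum 70, len 9
end 19: [9, 5, 2, 9, 5, 12, 9, 9, 3] sum 63, len 9
Shortest qualifying length: 9.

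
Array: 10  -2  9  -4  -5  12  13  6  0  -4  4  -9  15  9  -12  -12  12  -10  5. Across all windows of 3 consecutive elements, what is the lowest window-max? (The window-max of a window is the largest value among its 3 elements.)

Each size-3 window and its max:
10 -2 9 → max 10
-2 9 -4 → max 9
9 -4 -5 → max 9
-4 -5 12 → max 12
-5 12 13 → max 13
12 13 6 → max 13
13 6 0 → max 13
6 0 -4 → max 6
0 -4 4 → max 4
-4 4 -9 → max 4
4 -9 15 → max 15
-9 15 9 → max 15
15 9 -12 → max 15
9 -12 -12 → max 9
-12 -12 12 → max 12
-12 12 -10 → max 12
12 -10 5 → max 12
Lowest of these is 4.

4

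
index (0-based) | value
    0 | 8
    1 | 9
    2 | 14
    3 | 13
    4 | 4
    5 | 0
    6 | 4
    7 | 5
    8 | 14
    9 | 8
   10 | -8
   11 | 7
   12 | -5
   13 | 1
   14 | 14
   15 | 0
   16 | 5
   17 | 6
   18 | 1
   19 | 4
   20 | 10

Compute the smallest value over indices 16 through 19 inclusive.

Elements at indices 16..19: 5, 6, 1, 4
min(5, 6, 1, 4) = 1

1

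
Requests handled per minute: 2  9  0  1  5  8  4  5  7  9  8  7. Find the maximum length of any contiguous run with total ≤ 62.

11

Extend to the right; shrink from the left whenever the sum exceeds 62:
add 2: [2] sum 2, len 1
add 9: [2, 9] sum 11, len 2
add 0: [2, 9, 0] sum 11, len 3
add 1: [2, 9, 0, 1] sum 12, len 4
add 5: [2, 9, 0, 1, 5] sum 17, len 5
add 8: [2, 9, 0, 1, 5, 8] sum 25, len 6
add 4: [2, 9, 0, 1, 5, 8, 4] sum 29, len 7
add 5: [2, 9, 0, 1, 5, 8, 4, 5] sum 34, len 8
add 7: [2, 9, 0, 1, 5, 8, 4, 5, 7] sum 41, len 9
add 9: [2, 9, 0, 1, 5, 8, 4, 5, 7, 9] sum 50, len 10
add 8: [2, 9, 0, 1, 5, 8, 4, 5, 7, 9, 8] sum 58, len 11
add 7: [0, 1, 5, 8, 4, 5, 7, 9, 8, 7] sum 54, len 10
Longest length seen: 11.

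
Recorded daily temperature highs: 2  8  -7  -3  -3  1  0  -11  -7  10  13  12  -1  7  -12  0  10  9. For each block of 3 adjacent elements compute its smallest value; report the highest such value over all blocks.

2 8 -7 → min -7
8 -7 -3 → min -7
-7 -3 -3 → min -7
-3 -3 1 → min -3
-3 1 0 → min -3
1 0 -11 → min -11
0 -11 -7 → min -11
-11 -7 10 → min -11
-7 10 13 → min -7
10 13 12 → min 10
13 12 -1 → min -1
12 -1 7 → min -1
-1 7 -12 → min -12
7 -12 0 → min -12
-12 0 10 → min -12
0 10 9 → min 0
Highest of these is 10.

10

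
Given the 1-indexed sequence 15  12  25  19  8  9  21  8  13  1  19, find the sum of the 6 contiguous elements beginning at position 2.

Elements at indices 2..7: 12, 25, 19, 8, 9, 21
sum(12, 25, 19, 8, 9, 21) = 94

94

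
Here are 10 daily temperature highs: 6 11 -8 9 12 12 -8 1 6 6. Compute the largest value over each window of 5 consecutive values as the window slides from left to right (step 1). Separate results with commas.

6 11 -8 9 12 → max 12
11 -8 9 12 12 → max 12
-8 9 12 12 -8 → max 12
9 12 12 -8 1 → max 12
12 12 -8 1 6 → max 12
12 -8 1 6 6 → max 12

12, 12, 12, 12, 12, 12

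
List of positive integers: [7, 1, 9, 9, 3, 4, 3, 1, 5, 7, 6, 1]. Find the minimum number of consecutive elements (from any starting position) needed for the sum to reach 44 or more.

Extend right; whenever the sum reaches 44, record the length and shrink from the left:
add 7: running sum 7 < 44
add 1: running sum 8 < 44
add 9: running sum 17 < 44
add 9: running sum 26 < 44
add 3: running sum 29 < 44
add 4: running sum 33 < 44
add 3: running sum 36 < 44
add 1: running sum 37 < 44
add 5: running sum 42 < 44
add 7: shortest ending here [7, 1, 9, 9, 3, 4, 3, 1, 5, 7] sum 49, len 10
add 6: shortest ending here [9, 9, 3, 4, 3, 1, 5, 7, 6] sum 47, len 9
add 1: shortest ending here [9, 9, 3, 4, 3, 1, 5, 7, 6, 1] sum 48, len 10
Shortest qualifying length: 9.

9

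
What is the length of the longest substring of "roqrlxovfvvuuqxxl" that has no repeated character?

[r] len 1
[r, o] len 2
[r, o, q] len 3
[o, q, r] len 3
[o, q, r, l] len 4
[o, q, r, l, x] len 5
[q, r, l, x, o] len 5
[q, r, l, x, o, v] len 6
[q, r, l, x, o, v, f] len 7
[f, v] len 2
[v] len 1
[v, u] len 2
[u] len 1
[u, q] len 2
[u, q, x] len 3
[x] len 1
[x, l] len 2
Longest all-distinct length: 7.

7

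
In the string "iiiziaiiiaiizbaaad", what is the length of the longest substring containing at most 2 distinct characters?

[i] 1 distinct, len 1
[i, i] 1 distinct, len 2
[i, i, i] 1 distinct, len 3
[i, i, i, z] 2 distinct, len 4
[i, i, i, z, i] 2 distinct, len 5
[i, a] 2 distinct, len 2
[i, a, i] 2 distinct, len 3
[i, a, i, i] 2 distinct, len 4
[i, a, i, i, i] 2 distinct, len 5
[i, a, i, i, i, a] 2 distinct, len 6
[i, a, i, i, i, a, i] 2 distinct, len 7
[i, a, i, i, i, a, i, i] 2 distinct, len 8
[i, i, z] 2 distinct, len 3
[z, b] 2 distinct, len 2
[b, a] 2 distinct, len 2
[b, a, a] 2 distinct, len 3
[b, a, a, a] 2 distinct, len 4
[a, a, a, d] 2 distinct, len 4
Longest length with ≤2 distinct: 8.

8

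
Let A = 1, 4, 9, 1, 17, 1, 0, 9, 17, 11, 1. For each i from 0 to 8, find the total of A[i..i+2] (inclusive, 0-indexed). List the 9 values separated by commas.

14, 14, 27, 19, 18, 10, 26, 37, 29

1 4 9 → sum 14
4 9 1 → sum 14
9 1 17 → sum 27
1 17 1 → sum 19
17 1 0 → sum 18
1 0 9 → sum 10
0 9 17 → sum 26
9 17 11 → sum 37
17 11 1 → sum 29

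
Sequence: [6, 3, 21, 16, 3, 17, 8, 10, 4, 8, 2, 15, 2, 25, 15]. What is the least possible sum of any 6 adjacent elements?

41

Window sums for each of the 10 positions:
(6, 3, 21, 16, 3, 17) → sum 66
(3, 21, 16, 3, 17, 8) → sum 68
(21, 16, 3, 17, 8, 10) → sum 75
(16, 3, 17, 8, 10, 4) → sum 58
(3, 17, 8, 10, 4, 8) → sum 50
(17, 8, 10, 4, 8, 2) → sum 49
(8, 10, 4, 8, 2, 15) → sum 47
(10, 4, 8, 2, 15, 2) → sum 41
(4, 8, 2, 15, 2, 25) → sum 56
(8, 2, 15, 2, 25, 15) → sum 67
Least of these is 41.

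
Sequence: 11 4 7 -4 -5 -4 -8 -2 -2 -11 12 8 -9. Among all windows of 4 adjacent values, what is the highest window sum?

Each size-4 window and its sum:
[11, 4, 7, -4] → sum 18
[4, 7, -4, -5] → sum 2
[7, -4, -5, -4] → sum -6
[-4, -5, -4, -8] → sum -21
[-5, -4, -8, -2] → sum -19
[-4, -8, -2, -2] → sum -16
[-8, -2, -2, -11] → sum -23
[-2, -2, -11, 12] → sum -3
[-2, -11, 12, 8] → sum 7
[-11, 12, 8, -9] → sum 0
Highest of these is 18.

18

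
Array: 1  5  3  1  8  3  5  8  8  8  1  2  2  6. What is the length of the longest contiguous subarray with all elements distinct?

4

[1] len 1
[1, 5] len 2
[1, 5, 3] len 3
[5, 3, 1] len 3
[5, 3, 1, 8] len 4
[1, 8, 3] len 3
[1, 8, 3, 5] len 4
[3, 5, 8] len 3
[8] len 1
[8] len 1
[8, 1] len 2
[8, 1, 2] len 3
[2] len 1
[2, 6] len 2
Longest all-distinct length: 4.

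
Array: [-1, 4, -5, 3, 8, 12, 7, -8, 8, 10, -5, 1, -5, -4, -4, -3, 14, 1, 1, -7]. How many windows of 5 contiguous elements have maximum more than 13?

(-1, 4, -5, 3, 8) → max 8
(4, -5, 3, 8, 12) → max 12
(-5, 3, 8, 12, 7) → max 12
(3, 8, 12, 7, -8) → max 12
(8, 12, 7, -8, 8) → max 12
(12, 7, -8, 8, 10) → max 12
(7, -8, 8, 10, -5) → max 10
(-8, 8, 10, -5, 1) → max 10
(8, 10, -5, 1, -5) → max 10
(10, -5, 1, -5, -4) → max 10
(-5, 1, -5, -4, -4) → max 1
(1, -5, -4, -4, -3) → max 1
(-5, -4, -4, -3, 14) → max 14  > 13 ✓
(-4, -4, -3, 14, 1) → max 14  > 13 ✓
(-4, -3, 14, 1, 1) → max 14  > 13 ✓
(-3, 14, 1, 1, -7) → max 14  > 13 ✓
4 windows satisfy the condition.

4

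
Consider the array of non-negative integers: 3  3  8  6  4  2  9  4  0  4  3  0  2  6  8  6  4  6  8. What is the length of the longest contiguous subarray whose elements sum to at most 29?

9

[3] sum 3 len 1
[3, 3] sum 6 len 2
[3, 3, 8] sum 14 len 3
[3, 3, 8, 6] sum 20 len 4
[3, 3, 8, 6, 4] sum 24 len 5
[3, 3, 8, 6, 4, 2] sum 26 len 6
[8, 6, 4, 2, 9] sum 29 len 5
[6, 4, 2, 9, 4] sum 25 len 5
[6, 4, 2, 9, 4, 0] sum 25 len 6
[6, 4, 2, 9, 4, 0, 4] sum 29 len 7
[4, 2, 9, 4, 0, 4, 3] sum 26 len 7
[4, 2, 9, 4, 0, 4, 3, 0] sum 26 len 8
[4, 2, 9, 4, 0, 4, 3, 0, 2] sum 28 len 9
[9, 4, 0, 4, 3, 0, 2, 6] sum 28 len 8
[4, 0, 4, 3, 0, 2, 6, 8] sum 27 len 8
[0, 4, 3, 0, 2, 6, 8, 6] sum 29 len 8
[3, 0, 2, 6, 8, 6, 4] sum 29 len 7
[8, 6, 4, 6] sum 24 len 4
[6, 4, 6, 8] sum 24 len 4
Longest length seen: 9.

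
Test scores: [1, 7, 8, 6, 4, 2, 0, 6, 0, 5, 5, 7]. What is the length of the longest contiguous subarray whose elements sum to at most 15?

5

→ 1: sum 1, len 1
→ 7: sum 8, len 2
→ 8 (dropped 1): sum 15, len 2
→ 6 (dropped 7): sum 14, len 2
→ 4 (dropped 8): sum 10, len 2
→ 2: sum 12, len 3
→ 0: sum 12, len 4
→ 6 (dropped 6): sum 12, len 4
→ 0: sum 12, len 5
→ 5 (dropped 4): sum 13, len 5
→ 5 (dropped 2, 0, 6): sum 10, len 3
→ 7 (dropped 0, 5): sum 12, len 2
Longest length seen: 5.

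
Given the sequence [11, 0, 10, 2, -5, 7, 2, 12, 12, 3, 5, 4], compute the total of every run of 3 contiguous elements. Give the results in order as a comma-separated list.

21, 12, 7, 4, 4, 21, 26, 27, 20, 12

(11, 0, 10) → sum 21
(0, 10, 2) → sum 12
(10, 2, -5) → sum 7
(2, -5, 7) → sum 4
(-5, 7, 2) → sum 4
(7, 2, 12) → sum 21
(2, 12, 12) → sum 26
(12, 12, 3) → sum 27
(12, 3, 5) → sum 20
(3, 5, 4) → sum 12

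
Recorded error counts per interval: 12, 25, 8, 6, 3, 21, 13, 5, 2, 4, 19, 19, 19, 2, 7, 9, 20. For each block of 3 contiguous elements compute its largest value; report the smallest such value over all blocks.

5

Each size-3 window and its max:
12 25 8 → max 25
25 8 6 → max 25
8 6 3 → max 8
6 3 21 → max 21
3 21 13 → max 21
21 13 5 → max 21
13 5 2 → max 13
5 2 4 → max 5
2 4 19 → max 19
4 19 19 → max 19
19 19 19 → max 19
19 19 2 → max 19
19 2 7 → max 19
2 7 9 → max 9
7 9 20 → max 20
Smallest of these is 5.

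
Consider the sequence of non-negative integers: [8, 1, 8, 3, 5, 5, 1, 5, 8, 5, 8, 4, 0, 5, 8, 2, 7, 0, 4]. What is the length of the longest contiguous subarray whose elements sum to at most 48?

add 8: [8] sum 8, len 1
add 1: [8, 1] sum 9, len 2
add 8: [8, 1, 8] sum 17, len 3
add 3: [8, 1, 8, 3] sum 20, len 4
add 5: [8, 1, 8, 3, 5] sum 25, len 5
add 5: [8, 1, 8, 3, 5, 5] sum 30, len 6
add 1: [8, 1, 8, 3, 5, 5, 1] sum 31, len 7
add 5: [8, 1, 8, 3, 5, 5, 1, 5] sum 36, len 8
add 8: [8, 1, 8, 3, 5, 5, 1, 5, 8] sum 44, len 9
add 5: [1, 8, 3, 5, 5, 1, 5, 8, 5] sum 41, len 9
add 8: [8, 3, 5, 5, 1, 5, 8, 5, 8] sum 48, len 9
add 4: [3, 5, 5, 1, 5, 8, 5, 8, 4] sum 44, len 9
add 0: [3, 5, 5, 1, 5, 8, 5, 8, 4, 0] sum 44, len 10
add 5: [5, 5, 1, 5, 8, 5, 8, 4, 0, 5] sum 46, len 10
add 8: [1, 5, 8, 5, 8, 4, 0, 5, 8] sum 44, len 9
add 2: [1, 5, 8, 5, 8, 4, 0, 5, 8, 2] sum 46, len 10
add 7: [8, 5, 8, 4, 0, 5, 8, 2, 7] sum 47, len 9
add 0: [8, 5, 8, 4, 0, 5, 8, 2, 7, 0] sum 47, len 10
add 4: [5, 8, 4, 0, 5, 8, 2, 7, 0, 4] sum 43, len 10
Longest length seen: 10.

10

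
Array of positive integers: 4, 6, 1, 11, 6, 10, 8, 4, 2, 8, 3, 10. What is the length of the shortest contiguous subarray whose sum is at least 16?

2

add 4: running sum 4 < 16
add 6: running sum 10 < 16
add 1: running sum 11 < 16
end 3: [6, 1, 11] sum 18, len 3
end 4: [11, 6] sum 17, len 2
end 5: [6, 10] sum 16, len 2
end 6: [10, 8] sum 18, len 2
end 7: [10, 8, 4] sum 22, len 3
end 8: [10, 8, 4, 2] sum 24, len 4
end 9: [8, 4, 2, 8] sum 22, len 4
end 10: [4, 2, 8, 3] sum 17, len 4
end 11: [8, 3, 10] sum 21, len 3
Shortest qualifying length: 2.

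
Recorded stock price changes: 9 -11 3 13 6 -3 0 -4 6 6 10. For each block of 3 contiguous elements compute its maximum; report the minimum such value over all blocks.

Each size-3 window and its max:
[9, -11, 3] → max 9
[-11, 3, 13] → max 13
[3, 13, 6] → max 13
[13, 6, -3] → max 13
[6, -3, 0] → max 6
[-3, 0, -4] → max 0
[0, -4, 6] → max 6
[-4, 6, 6] → max 6
[6, 6, 10] → max 10
Minimum of these is 0.

0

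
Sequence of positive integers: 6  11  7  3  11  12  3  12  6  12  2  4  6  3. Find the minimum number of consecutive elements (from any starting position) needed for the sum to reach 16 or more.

Extend right; whenever the sum reaches 16, record the length and shrink from the left:
add 6: running sum 6 < 16
add 11: shortest ending here [6, 11] sum 17, len 2
add 7: shortest ending here [11, 7] sum 18, len 2
add 3: shortest ending here [11, 7, 3] sum 21, len 3
add 11: shortest ending here [7, 3, 11] sum 21, len 3
add 12: shortest ending here [11, 12] sum 23, len 2
add 3: shortest ending here [11, 12, 3] sum 26, len 3
add 12: shortest ending here [12, 3, 12] sum 27, len 3
add 6: shortest ending here [12, 6] sum 18, len 2
add 12: shortest ending here [6, 12] sum 18, len 2
add 2: shortest ending here [6, 12, 2] sum 20, len 3
add 4: shortest ending here [12, 2, 4] sum 18, len 3
add 6: shortest ending here [12, 2, 4, 6] sum 24, len 4
add 3: shortest ending here [12, 2, 4, 6, 3] sum 27, len 5
Shortest qualifying length: 2.

2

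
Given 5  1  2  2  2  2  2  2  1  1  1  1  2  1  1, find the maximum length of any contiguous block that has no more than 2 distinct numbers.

14

add 5: window [5] (1 distinct), len 1
add 1: window [5, 1] (2 distinct), len 2
add 2: window [1, 2] (2 distinct), len 2
add 2: window [1, 2, 2] (2 distinct), len 3
add 2: window [1, 2, 2, 2] (2 distinct), len 4
add 2: window [1, 2, 2, 2, 2] (2 distinct), len 5
add 2: window [1, 2, 2, 2, 2, 2] (2 distinct), len 6
add 2: window [1, 2, 2, 2, 2, 2, 2] (2 distinct), len 7
add 1: window [1, 2, 2, 2, 2, 2, 2, 1] (2 distinct), len 8
add 1: window [1, 2, 2, 2, 2, 2, 2, 1, 1] (2 distinct), len 9
add 1: window [1, 2, 2, 2, 2, 2, 2, 1, 1, 1] (2 distinct), len 10
add 1: window [1, 2, 2, 2, 2, 2, 2, 1, 1, 1, 1] (2 distinct), len 11
add 2: window [1, 2, 2, 2, 2, 2, 2, 1, 1, 1, 1, 2] (2 distinct), len 12
add 1: window [1, 2, 2, 2, 2, 2, 2, 1, 1, 1, 1, 2, 1] (2 distinct), len 13
add 1: window [1, 2, 2, 2, 2, 2, 2, 1, 1, 1, 1, 2, 1, 1] (2 distinct), len 14
Longest length with ≤2 distinct: 14.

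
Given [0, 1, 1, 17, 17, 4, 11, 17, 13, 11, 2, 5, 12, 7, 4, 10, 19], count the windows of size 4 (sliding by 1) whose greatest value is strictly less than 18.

(0, 1, 1, 17) → max 17  < 18 ✓
(1, 1, 17, 17) → max 17  < 18 ✓
(1, 17, 17, 4) → max 17  < 18 ✓
(17, 17, 4, 11) → max 17  < 18 ✓
(17, 4, 11, 17) → max 17  < 18 ✓
(4, 11, 17, 13) → max 17  < 18 ✓
(11, 17, 13, 11) → max 17  < 18 ✓
(17, 13, 11, 2) → max 17  < 18 ✓
(13, 11, 2, 5) → max 13  < 18 ✓
(11, 2, 5, 12) → max 12  < 18 ✓
(2, 5, 12, 7) → max 12  < 18 ✓
(5, 12, 7, 4) → max 12  < 18 ✓
(12, 7, 4, 10) → max 12  < 18 ✓
(7, 4, 10, 19) → max 19
13 windows satisfy the condition.

13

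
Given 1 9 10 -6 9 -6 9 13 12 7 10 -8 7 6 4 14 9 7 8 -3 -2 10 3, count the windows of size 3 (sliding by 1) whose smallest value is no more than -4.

8

1 9 10 → min 1
9 10 -6 → min -6  ≤ -4 ✓
10 -6 9 → min -6  ≤ -4 ✓
-6 9 -6 → min -6  ≤ -4 ✓
9 -6 9 → min -6  ≤ -4 ✓
-6 9 13 → min -6  ≤ -4 ✓
9 13 12 → min 9
13 12 7 → min 7
12 7 10 → min 7
7 10 -8 → min -8  ≤ -4 ✓
10 -8 7 → min -8  ≤ -4 ✓
-8 7 6 → min -8  ≤ -4 ✓
7 6 4 → min 4
6 4 14 → min 4
4 14 9 → min 4
14 9 7 → min 7
9 7 8 → min 7
7 8 -3 → min -3
8 -3 -2 → min -3
-3 -2 10 → min -3
-2 10 3 → min -2
8 windows satisfy the condition.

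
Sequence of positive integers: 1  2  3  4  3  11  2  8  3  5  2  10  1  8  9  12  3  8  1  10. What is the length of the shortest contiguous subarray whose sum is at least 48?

7

add 1: running sum 1 < 48
add 2: running sum 3 < 48
add 3: running sum 6 < 48
add 4: running sum 10 < 48
add 3: running sum 13 < 48
add 11: running sum 24 < 48
add 2: running sum 26 < 48
add 8: running sum 34 < 48
add 3: running sum 37 < 48
add 5: running sum 42 < 48
add 2: running sum 44 < 48
end 11: [4, 3, 11, 2, 8, 3, 5, 2, 10] sum 48, len 9
end 12: [4, 3, 11, 2, 8, 3, 5, 2, 10, 1] sum 49, len 10
end 13: [11, 2, 8, 3, 5, 2, 10, 1, 8] sum 50, len 9
end 14: [2, 8, 3, 5, 2, 10, 1, 8, 9] sum 48, len 9
end 15: [3, 5, 2, 10, 1, 8, 9, 12] sum 50, len 8
end 16: [5, 2, 10, 1, 8, 9, 12, 3] sum 50, len 8
end 17: [10, 1, 8, 9, 12, 3, 8] sum 51, len 7
end 18: [10, 1, 8, 9, 12, 3, 8, 1] sum 52, len 8
end 19: [8, 9, 12, 3, 8, 1, 10] sum 51, len 7
Shortest qualifying length: 7.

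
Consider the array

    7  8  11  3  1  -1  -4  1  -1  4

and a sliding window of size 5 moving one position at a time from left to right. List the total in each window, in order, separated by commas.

30, 22, 10, 0, -4, -1

[7, 8, 11, 3, 1] → sum 30
[8, 11, 3, 1, -1] → sum 22
[11, 3, 1, -1, -4] → sum 10
[3, 1, -1, -4, 1] → sum 0
[1, -1, -4, 1, -1] → sum -4
[-1, -4, 1, -1, 4] → sum -1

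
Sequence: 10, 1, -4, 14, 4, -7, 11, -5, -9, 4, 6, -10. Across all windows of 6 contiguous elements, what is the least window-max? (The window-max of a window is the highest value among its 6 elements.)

10 1 -4 14 4 -7 → max 14
1 -4 14 4 -7 11 → max 14
-4 14 4 -7 11 -5 → max 14
14 4 -7 11 -5 -9 → max 14
4 -7 11 -5 -9 4 → max 11
-7 11 -5 -9 4 6 → max 11
11 -5 -9 4 6 -10 → max 11
Least of these is 11.

11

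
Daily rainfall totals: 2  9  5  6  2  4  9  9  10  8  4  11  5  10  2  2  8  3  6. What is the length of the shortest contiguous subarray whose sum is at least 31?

add 2: running sum 2 < 31
add 9: running sum 11 < 31
add 5: running sum 16 < 31
add 6: running sum 22 < 31
add 2: running sum 24 < 31
add 4: running sum 28 < 31
end 6: [9, 5, 6, 2, 4, 9] sum 35, len 6
end 7: [5, 6, 2, 4, 9, 9] sum 35, len 6
end 8: [4, 9, 9, 10] sum 32, len 4
end 9: [9, 9, 10, 8] sum 36, len 4
end 10: [9, 10, 8, 4] sum 31, len 4
end 11: [10, 8, 4, 11] sum 33, len 4
end 12: [10, 8, 4, 11, 5] sum 38, len 5
end 13: [8, 4, 11, 5, 10] sum 38, len 5
end 14: [4, 11, 5, 10, 2] sum 32, len 5
end 15: [4, 11, 5, 10, 2, 2] sum 34, len 6
end 16: [11, 5, 10, 2, 2, 8] sum 38, len 6
end 17: [11, 5, 10, 2, 2, 8, 3] sum 41, len 7
end 18: [10, 2, 2, 8, 3, 6] sum 31, len 6
Shortest qualifying length: 4.

4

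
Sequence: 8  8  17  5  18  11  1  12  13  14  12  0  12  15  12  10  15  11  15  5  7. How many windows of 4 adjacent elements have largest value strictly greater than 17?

4

8 8 17 5 → max 17
8 17 5 18 → max 18  > 17 ✓
17 5 18 11 → max 18  > 17 ✓
5 18 11 1 → max 18  > 17 ✓
18 11 1 12 → max 18  > 17 ✓
11 1 12 13 → max 13
1 12 13 14 → max 14
12 13 14 12 → max 14
13 14 12 0 → max 14
14 12 0 12 → max 14
12 0 12 15 → max 15
0 12 15 12 → max 15
12 15 12 10 → max 15
15 12 10 15 → max 15
12 10 15 11 → max 15
10 15 11 15 → max 15
15 11 15 5 → max 15
11 15 5 7 → max 15
4 windows satisfy the condition.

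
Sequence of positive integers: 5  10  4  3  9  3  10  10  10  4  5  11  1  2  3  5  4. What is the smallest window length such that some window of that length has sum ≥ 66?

add 5: running sum 5 < 66
add 10: running sum 15 < 66
add 4: running sum 19 < 66
add 3: running sum 22 < 66
add 9: running sum 31 < 66
add 3: running sum 34 < 66
add 10: running sum 44 < 66
add 10: running sum 54 < 66
add 10: running sum 64 < 66
end 9: [5, 10, 4, 3, 9, 3, 10, 10, 10, 4] sum 68, len 10
end 10: [10, 4, 3, 9, 3, 10, 10, 10, 4, 5] sum 68, len 10
end 11: [4, 3, 9, 3, 10, 10, 10, 4, 5, 11] sum 69, len 10
end 12: [3, 9, 3, 10, 10, 10, 4, 5, 11, 1] sum 66, len 10
end 13: [3, 9, 3, 10, 10, 10, 4, 5, 11, 1, 2] sum 68, len 11
end 14: [9, 3, 10, 10, 10, 4, 5, 11, 1, 2, 3] sum 68, len 11
end 15: [9, 3, 10, 10, 10, 4, 5, 11, 1, 2, 3, 5] sum 73, len 12
end 16: [3, 10, 10, 10, 4, 5, 11, 1, 2, 3, 5, 4] sum 68, len 12
Shortest qualifying length: 10.

10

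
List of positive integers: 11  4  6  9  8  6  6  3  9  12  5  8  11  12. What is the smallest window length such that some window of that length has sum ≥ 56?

Extend right; whenever the sum reaches 56, record the length and shrink from the left:
add 11: running sum 11 < 56
add 4: running sum 15 < 56
add 6: running sum 21 < 56
add 9: running sum 30 < 56
add 8: running sum 38 < 56
add 6: running sum 44 < 56
add 6: running sum 50 < 56
add 3: running sum 53 < 56
add 9: shortest ending here [11, 4, 6, 9, 8, 6, 6, 3, 9] sum 62, len 9
add 12: shortest ending here [6, 9, 8, 6, 6, 3, 9, 12] sum 59, len 8
add 5: shortest ending here [9, 8, 6, 6, 3, 9, 12, 5] sum 58, len 8
add 8: shortest ending here [8, 6, 6, 3, 9, 12, 5, 8] sum 57, len 8
add 11: shortest ending here [6, 6, 3, 9, 12, 5, 8, 11] sum 60, len 8
add 12: shortest ending here [9, 12, 5, 8, 11, 12] sum 57, len 6
Shortest qualifying length: 6.

6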